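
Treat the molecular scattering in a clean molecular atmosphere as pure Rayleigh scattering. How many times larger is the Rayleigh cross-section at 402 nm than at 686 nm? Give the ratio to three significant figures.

Rayleigh scattering ∝ λ⁻⁴, so the ratio of coefficients is the inverse fourth power of the wavelength ratio.
σ(402)/σ(686) = (686/402)⁴ = (1.7065)⁴ = 8.48.

8.48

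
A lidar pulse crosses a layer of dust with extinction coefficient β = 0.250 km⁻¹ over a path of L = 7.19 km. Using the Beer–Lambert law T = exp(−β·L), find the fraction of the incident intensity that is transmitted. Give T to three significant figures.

0.166

τ = β·L = 0.250 × 7.19 = 1.7975.
T = exp(−1.7975) = 0.1657.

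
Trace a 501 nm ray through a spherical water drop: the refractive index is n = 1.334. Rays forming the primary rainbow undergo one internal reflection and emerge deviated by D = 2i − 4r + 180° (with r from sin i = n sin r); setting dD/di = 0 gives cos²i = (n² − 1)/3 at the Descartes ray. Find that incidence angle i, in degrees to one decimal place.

cos²i = (1.334² − 1)/3 = (1.77956 − 1)/3 = 0.25985.
cos i = 0.50976, so i = 59.352°.

59.4°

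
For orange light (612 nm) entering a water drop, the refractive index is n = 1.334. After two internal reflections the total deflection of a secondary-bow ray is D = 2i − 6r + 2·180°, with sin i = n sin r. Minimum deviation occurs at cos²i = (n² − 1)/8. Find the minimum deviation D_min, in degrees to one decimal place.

231.2°

cos²i = (1.77956 − 1)/8 = 0.09744; i = arccos(0.31216) = 71.810°.
sin r = sin 71.810°/1.334 = 0.71217; r = 45.411°.
D_min = 2·71.810° − 6·45.411° + 360° = 231.153°.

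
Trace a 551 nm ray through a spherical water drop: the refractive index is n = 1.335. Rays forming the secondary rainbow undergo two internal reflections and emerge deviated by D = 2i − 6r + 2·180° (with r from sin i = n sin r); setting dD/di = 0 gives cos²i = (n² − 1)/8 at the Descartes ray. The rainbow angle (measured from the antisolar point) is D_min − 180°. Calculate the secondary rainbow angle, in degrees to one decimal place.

cos²i = (1.78222 − 1)/8 = 0.09778; i = arccos(0.31269) = 71.778°.
sin r = sin 71.778°/1.335 = 0.71150; r = 45.357°.
D_min = 2·71.778° − 6·45.357° + 360° = 231.414°.
Rainbow angle = D_min − 180° = 51.414°.

51.4°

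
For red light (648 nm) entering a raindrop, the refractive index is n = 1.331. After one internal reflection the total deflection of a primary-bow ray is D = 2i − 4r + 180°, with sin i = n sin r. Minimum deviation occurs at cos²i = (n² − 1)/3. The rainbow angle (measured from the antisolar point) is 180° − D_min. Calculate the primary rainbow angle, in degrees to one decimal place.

cos²i = (1.77156 − 1)/3 = 0.25719; i = arccos(0.50714) = 59.527°.
sin r = sin 59.527°/1.331 = 0.64753; r = 40.356°.
D_min = 2·59.527° − 4·40.356° + 180° = 137.630°.
Rainbow angle = 180° − D_min = 42.370°.

42.4°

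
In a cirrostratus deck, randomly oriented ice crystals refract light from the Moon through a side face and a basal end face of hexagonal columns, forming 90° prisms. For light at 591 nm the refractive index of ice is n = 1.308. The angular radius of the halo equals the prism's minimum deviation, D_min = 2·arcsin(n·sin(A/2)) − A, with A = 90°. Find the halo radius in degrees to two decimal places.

n·sin(A/2) = 1.308 × sin 45° = 1.308 × 0.7071 = 0.9249.
D_min = 2·arcsin(0.9249) − 90° = 2 × 67.653° − 90° = 45.305°.

45.31°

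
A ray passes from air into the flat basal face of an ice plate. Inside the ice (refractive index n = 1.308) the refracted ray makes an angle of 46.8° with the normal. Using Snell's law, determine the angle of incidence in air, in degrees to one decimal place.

72.5°

Snell: sin θ_i = n · sin θ_r = 1.308 × sin 46.8° = 1.308 × 0.7290 = 0.9535.
θ_i = arcsin(0.9535) = 72.46°.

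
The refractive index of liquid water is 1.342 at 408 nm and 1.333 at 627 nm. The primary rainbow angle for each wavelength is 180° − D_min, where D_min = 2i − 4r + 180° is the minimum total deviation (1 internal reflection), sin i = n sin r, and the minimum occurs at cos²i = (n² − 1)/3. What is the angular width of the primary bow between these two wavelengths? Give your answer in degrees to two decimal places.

1.29°

At 408 nm (n = 1.342): cos²i = 0.26699 → i = 58.888°, r = 39.641°, D_min = 139.213°, rainbow angle = 40.787°.
At 627 nm (n = 1.333): cos²i = 0.25896 → i = 59.410°, r = 40.225°, D_min = 137.922°, rainbow angle = 42.078°.
Angular width = |40.787° − 42.078°| = 1.291°.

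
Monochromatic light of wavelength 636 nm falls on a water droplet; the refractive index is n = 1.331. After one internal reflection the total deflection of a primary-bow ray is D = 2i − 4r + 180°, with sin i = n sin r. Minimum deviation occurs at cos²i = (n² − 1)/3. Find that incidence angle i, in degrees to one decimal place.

cos²i = (1.331² − 1)/3 = (1.77156 − 1)/3 = 0.25719.
cos i = 0.50714, so i = 59.527°.

59.5°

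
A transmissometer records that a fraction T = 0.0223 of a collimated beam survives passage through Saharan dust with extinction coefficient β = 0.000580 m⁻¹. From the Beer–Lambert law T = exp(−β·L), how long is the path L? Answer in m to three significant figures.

6560 m

Beer–Lambert: T = exp(−βL) ⇒ L = −ln(T)/β = −ln(0.0223)/0.000580 = 3.8032/0.000580 = 6557 m.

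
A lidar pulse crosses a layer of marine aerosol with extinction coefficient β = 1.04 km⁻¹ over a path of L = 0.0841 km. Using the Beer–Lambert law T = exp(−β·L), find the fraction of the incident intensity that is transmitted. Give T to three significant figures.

0.916

τ = β·L = 1.04 × 0.0841 = 0.0875.
T = exp(−0.0875) = 0.9163.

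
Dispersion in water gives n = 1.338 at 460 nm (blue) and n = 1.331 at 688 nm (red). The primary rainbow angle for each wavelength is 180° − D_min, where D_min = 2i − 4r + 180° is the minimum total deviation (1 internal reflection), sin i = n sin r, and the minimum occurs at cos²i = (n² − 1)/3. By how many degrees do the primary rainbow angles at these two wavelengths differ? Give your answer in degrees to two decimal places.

At 460 nm (n = 1.338): cos²i = 0.26341 → i = 59.120°, r = 39.899°, D_min = 138.643°, rainbow angle = 41.357°.
At 688 nm (n = 1.331): cos²i = 0.25719 → i = 59.527°, r = 40.356°, D_min = 137.630°, rainbow angle = 42.370°.
Angular width = |41.357° − 42.370°| = 1.013°.

1.01°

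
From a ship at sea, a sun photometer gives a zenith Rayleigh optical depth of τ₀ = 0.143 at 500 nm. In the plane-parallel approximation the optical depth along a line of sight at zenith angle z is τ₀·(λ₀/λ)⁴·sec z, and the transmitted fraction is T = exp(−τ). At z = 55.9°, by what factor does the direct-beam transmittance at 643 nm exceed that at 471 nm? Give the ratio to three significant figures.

Airmass: sec 55.9° = 1.7837.
τ(643 nm) = 0.143 × (500/643)⁴ × 1.7837 = 0.143 × 0.3656 × 1.7837 = 0.0933.
τ(471 nm) = 0.143 × (500/471)⁴ × 1.7837 = 0.143 × 1.2700 × 1.7837 = 0.3239.
T(643)/T(471) = exp(τ_B − τ_A) = exp(0.2307) = 1.2594.

1.26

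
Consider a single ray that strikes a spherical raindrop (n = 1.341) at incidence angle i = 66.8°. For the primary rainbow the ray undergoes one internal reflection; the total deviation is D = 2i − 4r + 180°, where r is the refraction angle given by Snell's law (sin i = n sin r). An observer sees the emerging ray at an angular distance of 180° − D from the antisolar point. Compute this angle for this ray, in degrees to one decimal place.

sin r = sin 66.8° / 1.341 = 0.9191/1.341 = 0.6854; r = 43.27°.
D = 2·66.8° − 4·43.27° + 180° = 133.60° − 173.07° + 180° = 140.53°.
Angle from antisolar point = 180° − D = 39.47°.

39.5°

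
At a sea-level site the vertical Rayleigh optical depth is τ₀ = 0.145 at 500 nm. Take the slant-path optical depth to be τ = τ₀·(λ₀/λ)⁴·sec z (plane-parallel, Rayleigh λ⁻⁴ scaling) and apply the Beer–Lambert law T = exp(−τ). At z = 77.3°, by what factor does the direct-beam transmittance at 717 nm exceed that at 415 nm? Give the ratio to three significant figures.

Airmass: sec 77.3° = 4.5486.
τ(717 nm) = 0.145 × (500/717)⁴ × 4.5486 = 0.145 × 0.2365 × 4.5486 = 0.1560.
τ(415 nm) = 0.145 × (500/415)⁴ × 4.5486 = 0.145 × 2.1071 × 4.5486 = 1.3897.
T(717)/T(415) = exp(τ_B − τ_A) = exp(1.2338) = 3.4342.

3.43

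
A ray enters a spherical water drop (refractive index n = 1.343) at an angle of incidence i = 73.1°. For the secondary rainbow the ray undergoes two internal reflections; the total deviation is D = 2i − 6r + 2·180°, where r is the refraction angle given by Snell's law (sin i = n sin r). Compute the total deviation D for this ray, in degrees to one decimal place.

233.6°

sin r = sin 73.1° / 1.343 = 0.9568/1.343 = 0.7124; r = 45.43°.
D = 2·73.1° − 6·45.43° + 2·180° = 146.20° − 272.61° + 360° = 233.59°.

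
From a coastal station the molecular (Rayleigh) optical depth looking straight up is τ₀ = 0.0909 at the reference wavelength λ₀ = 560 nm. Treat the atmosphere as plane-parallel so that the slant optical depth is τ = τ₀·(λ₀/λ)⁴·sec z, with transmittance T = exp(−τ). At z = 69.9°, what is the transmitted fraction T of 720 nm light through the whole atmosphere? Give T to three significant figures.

sec 69.9° = 2.9099.
τ = 0.0909 × (560/720)⁴ × 2.9099 = 0.0909 × 0.3660 × 2.9099 = 0.0968.
T = exp(−0.0968) = 0.9077.

0.908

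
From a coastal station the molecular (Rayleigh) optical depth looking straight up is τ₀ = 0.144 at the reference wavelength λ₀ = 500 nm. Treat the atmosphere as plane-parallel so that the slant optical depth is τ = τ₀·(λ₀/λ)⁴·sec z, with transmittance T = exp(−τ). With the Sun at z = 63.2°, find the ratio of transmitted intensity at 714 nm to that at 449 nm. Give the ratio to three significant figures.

Airmass: sec 63.2° = 2.2179.
τ(714 nm) = 0.144 × (500/714)⁴ × 2.2179 = 0.144 × 0.2405 × 2.2179 = 0.0768.
τ(449 nm) = 0.144 × (500/449)⁴ × 2.2179 = 0.144 × 1.5378 × 2.2179 = 0.4911.
T(714)/T(449) = exp(τ_B − τ_A) = exp(0.4143) = 1.5134.

1.51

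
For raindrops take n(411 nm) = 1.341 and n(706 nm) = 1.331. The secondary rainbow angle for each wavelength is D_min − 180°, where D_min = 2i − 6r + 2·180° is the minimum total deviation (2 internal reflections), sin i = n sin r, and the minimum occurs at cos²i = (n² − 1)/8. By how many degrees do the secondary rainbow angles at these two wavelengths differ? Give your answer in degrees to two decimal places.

At 411 nm (n = 1.341): cos²i = 0.09979 → i = 71.586°, r = 45.034°, D_min = 232.966°, rainbow angle = 52.966°.
At 706 nm (n = 1.331): cos²i = 0.09645 → i = 71.907°, r = 45.575°, D_min = 230.365°, rainbow angle = 50.365°.
Angular width = |52.966° − 50.365°| = 2.601°.

2.60°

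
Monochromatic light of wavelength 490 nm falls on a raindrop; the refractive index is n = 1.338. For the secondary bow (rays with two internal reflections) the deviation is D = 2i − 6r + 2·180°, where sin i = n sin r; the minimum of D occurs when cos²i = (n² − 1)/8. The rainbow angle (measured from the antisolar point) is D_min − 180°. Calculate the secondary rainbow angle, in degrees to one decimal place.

cos²i = (1.79024 − 1)/8 = 0.09878; i = arccos(0.31429) = 71.682°.
sin r = sin 71.682°/1.338 = 0.70951; r = 45.195°.
D_min = 2·71.682° − 6·45.195° + 360° = 232.193°.
Rainbow angle = D_min − 180° = 52.193°.

52.2°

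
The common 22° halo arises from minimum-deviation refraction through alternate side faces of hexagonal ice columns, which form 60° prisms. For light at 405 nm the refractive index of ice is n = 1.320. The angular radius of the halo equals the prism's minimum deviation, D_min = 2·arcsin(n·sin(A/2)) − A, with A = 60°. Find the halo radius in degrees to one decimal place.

n·sin(A/2) = 1.320 × sin 30° = 1.320 × 0.5000 = 0.6600.
D_min = 2·arcsin(0.6600) − 60° = 2 × 41.300° − 60° = 22.600°.

22.6°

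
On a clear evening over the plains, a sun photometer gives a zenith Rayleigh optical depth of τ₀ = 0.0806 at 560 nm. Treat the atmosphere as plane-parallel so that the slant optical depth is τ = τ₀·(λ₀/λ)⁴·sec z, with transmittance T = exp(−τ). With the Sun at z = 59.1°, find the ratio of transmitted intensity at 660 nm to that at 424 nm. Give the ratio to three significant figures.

Airmass: sec 59.1° = 1.9473.
τ(660 nm) = 0.0806 × (560/660)⁴ × 1.9473 = 0.0806 × 0.5183 × 1.9473 = 0.0813.
τ(424 nm) = 0.0806 × (560/424)⁴ × 1.9473 = 0.0806 × 3.0429 × 1.9473 = 0.4776.
T(660)/T(424) = exp(τ_B − τ_A) = exp(0.3962) = 1.4862.

1.49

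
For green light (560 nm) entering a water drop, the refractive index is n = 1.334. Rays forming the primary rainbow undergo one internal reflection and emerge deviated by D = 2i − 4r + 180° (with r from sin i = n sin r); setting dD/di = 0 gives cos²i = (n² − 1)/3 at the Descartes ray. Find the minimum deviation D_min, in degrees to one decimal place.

138.1°

cos²i = (1.77956 − 1)/3 = 0.25985; i = arccos(0.50976) = 59.352°.
sin r = sin 59.352°/1.334 = 0.64492; r = 40.159°.
D_min = 2·59.352° − 4·40.159° + 180° = 138.067°.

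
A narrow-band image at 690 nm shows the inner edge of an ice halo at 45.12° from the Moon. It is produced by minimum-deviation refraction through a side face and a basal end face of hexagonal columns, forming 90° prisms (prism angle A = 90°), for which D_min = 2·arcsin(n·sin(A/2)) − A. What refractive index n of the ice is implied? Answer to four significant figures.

Rearranging: n = sin((D_min + A)/2) / sin(A/2).
(D_min + A)/2 = (45.12° + 90°)/2 = 67.560°.
n = sin 67.560° / sin 45° = 0.9243 / 0.7071 = 1.3071.

1.307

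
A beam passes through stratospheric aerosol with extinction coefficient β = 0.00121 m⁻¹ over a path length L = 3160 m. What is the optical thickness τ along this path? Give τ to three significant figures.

τ = β·L = 0.00121 × 3160 = 3.8236.

3.82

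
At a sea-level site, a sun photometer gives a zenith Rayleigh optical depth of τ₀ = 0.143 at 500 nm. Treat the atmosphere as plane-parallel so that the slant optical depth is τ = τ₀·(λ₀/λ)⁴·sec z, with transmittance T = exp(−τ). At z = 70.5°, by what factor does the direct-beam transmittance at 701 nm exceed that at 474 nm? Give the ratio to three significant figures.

1.52

Airmass: sec 70.5° = 2.9957.
τ(701 nm) = 0.143 × (500/701)⁴ × 2.9957 = 0.143 × 0.2588 × 2.9957 = 0.1109.
τ(474 nm) = 0.143 × (500/474)⁴ × 2.9957 = 0.143 × 1.2381 × 2.9957 = 0.5304.
T(701)/T(474) = exp(τ_B − τ_A) = exp(0.4195) = 1.5212.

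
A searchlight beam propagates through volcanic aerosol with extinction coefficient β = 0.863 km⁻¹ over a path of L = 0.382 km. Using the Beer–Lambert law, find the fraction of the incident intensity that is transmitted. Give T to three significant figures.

τ = β·L = 0.863 × 0.382 = 0.3297.
T = exp(−0.3297) = 0.7192.

0.719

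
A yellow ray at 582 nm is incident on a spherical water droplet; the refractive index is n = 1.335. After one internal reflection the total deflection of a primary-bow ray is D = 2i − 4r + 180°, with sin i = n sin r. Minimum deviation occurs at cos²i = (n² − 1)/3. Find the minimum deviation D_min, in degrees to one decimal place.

cos²i = (1.78222 − 1)/3 = 0.26074; i = arccos(0.51063) = 59.294°.
sin r = sin 59.294°/1.335 = 0.64405; r = 40.094°.
D_min = 2·59.294° − 4·40.094° + 180° = 138.212°.

138.2°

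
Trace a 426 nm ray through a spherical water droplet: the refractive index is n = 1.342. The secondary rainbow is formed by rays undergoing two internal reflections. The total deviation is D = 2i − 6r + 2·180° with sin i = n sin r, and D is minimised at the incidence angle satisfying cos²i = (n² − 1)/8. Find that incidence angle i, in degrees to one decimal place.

cos²i = (1.342² − 1)/8 = (1.80096 − 1)/8 = 0.10012.
cos i = 0.31642, so i = 71.554°.

71.6°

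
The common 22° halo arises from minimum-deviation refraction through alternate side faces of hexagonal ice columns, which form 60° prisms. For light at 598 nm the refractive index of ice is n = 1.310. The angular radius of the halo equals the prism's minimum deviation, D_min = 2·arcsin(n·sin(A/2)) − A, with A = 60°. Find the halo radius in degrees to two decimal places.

n·sin(A/2) = 1.310 × sin 30° = 1.310 × 0.5000 = 0.6550.
D_min = 2·arcsin(0.6550) − 60° = 2 × 40.920° − 60° = 21.839°.

21.84°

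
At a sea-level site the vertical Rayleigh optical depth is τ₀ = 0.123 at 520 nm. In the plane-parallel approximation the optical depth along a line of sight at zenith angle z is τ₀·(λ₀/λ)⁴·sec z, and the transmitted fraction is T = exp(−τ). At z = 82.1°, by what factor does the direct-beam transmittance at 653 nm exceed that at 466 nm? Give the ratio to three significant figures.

Airmass: sec 82.1° = 7.2757.
τ(653 nm) = 0.123 × (520/653)⁴ × 7.2757 = 0.123 × 0.4021 × 7.2757 = 0.3599.
τ(466 nm) = 0.123 × (520/466)⁴ × 7.2757 = 0.123 × 1.5505 × 7.2757 = 1.3875.
T(653)/T(466) = exp(τ_B − τ_A) = exp(1.0277) = 2.7946.

2.79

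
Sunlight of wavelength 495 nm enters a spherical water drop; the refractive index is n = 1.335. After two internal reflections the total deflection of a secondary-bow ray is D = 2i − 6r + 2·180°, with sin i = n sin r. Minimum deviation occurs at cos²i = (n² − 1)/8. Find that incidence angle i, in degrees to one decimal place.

cos²i = (1.335² − 1)/8 = (1.78222 − 1)/8 = 0.09778.
cos i = 0.31269, so i = 71.778°.

71.8°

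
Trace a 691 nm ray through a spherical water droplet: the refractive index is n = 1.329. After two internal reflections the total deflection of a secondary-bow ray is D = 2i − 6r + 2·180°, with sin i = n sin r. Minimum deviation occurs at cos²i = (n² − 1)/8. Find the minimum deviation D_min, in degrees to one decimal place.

cos²i = (1.76624 − 1)/8 = 0.09578; i = arccos(0.30948) = 71.972°.
sin r = sin 71.972°/1.329 = 0.71550; r = 45.685°.
D_min = 2·71.972° − 6·45.685° + 360° = 229.837°.

229.8°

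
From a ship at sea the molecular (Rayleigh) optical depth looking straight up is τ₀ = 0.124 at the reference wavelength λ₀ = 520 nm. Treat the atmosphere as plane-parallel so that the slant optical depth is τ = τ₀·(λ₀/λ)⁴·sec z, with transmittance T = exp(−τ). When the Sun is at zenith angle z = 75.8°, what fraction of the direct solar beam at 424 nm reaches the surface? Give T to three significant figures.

sec 75.8° = 4.0765.
τ = 0.124 × (520/424)⁴ × 4.0765 = 0.124 × 2.2623 × 4.0765 = 1.1436.
T = exp(−1.1436) = 0.3187.

0.319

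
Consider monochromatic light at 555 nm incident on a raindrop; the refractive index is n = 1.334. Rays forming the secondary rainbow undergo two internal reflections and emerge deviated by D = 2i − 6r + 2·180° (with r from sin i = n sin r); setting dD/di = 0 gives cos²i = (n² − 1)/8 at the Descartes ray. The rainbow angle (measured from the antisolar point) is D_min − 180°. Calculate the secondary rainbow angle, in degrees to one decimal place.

cos²i = (1.77956 − 1)/8 = 0.09744; i = arccos(0.31216) = 71.810°.
sin r = sin 71.810°/1.334 = 0.71217; r = 45.411°.
D_min = 2·71.810° − 6·45.411° + 360° = 231.153°.
Rainbow angle = D_min − 180° = 51.153°.

51.2°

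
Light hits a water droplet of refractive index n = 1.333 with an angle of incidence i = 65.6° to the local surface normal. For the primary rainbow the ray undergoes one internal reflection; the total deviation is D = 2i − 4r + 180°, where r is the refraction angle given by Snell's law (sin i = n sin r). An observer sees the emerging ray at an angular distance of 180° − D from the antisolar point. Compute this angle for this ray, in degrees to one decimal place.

41.2°

sin r = sin 65.6° / 1.333 = 0.9107/1.333 = 0.6832; r = 43.09°.
D = 2·65.6° − 4·43.09° + 180° = 131.20° − 172.37° + 180° = 138.83°.
Angle from antisolar point = 180° − D = 41.17°.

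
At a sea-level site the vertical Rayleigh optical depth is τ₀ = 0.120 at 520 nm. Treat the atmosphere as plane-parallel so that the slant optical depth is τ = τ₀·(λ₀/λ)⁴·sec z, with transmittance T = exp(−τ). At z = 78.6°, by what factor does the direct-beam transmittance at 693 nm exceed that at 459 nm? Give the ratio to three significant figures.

Airmass: sec 78.6° = 5.0593.
τ(693 nm) = 0.120 × (520/693)⁴ × 5.0593 = 0.120 × 0.3170 × 5.0593 = 0.1925.
τ(459 nm) = 0.120 × (520/459)⁴ × 5.0593 = 0.120 × 1.6473 × 5.0593 = 1.0001.
T(693)/T(459) = exp(τ_B − τ_A) = exp(0.8076) = 2.2425.

2.24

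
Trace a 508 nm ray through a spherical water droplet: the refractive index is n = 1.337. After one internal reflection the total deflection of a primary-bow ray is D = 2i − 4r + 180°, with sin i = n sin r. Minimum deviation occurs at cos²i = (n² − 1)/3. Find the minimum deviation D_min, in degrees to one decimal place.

138.5°

cos²i = (1.78757 − 1)/3 = 0.26252; i = arccos(0.51237) = 59.178°.
sin r = sin 59.178°/1.337 = 0.64231; r = 39.964°.
D_min = 2·59.178° − 4·39.964° + 180° = 138.500°.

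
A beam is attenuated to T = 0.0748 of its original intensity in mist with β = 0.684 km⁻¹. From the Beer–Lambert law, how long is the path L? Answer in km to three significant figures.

3.79 km

Beer–Lambert: T = exp(−βL) ⇒ L = −ln(T)/β = −ln(0.0748)/0.684 = 2.5929/0.684 = 3.791 km.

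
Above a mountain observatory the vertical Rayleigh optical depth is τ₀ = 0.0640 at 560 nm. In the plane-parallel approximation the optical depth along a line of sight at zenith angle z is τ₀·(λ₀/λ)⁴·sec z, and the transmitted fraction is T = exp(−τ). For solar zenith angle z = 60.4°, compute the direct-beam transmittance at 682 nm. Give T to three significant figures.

0.943

sec 60.4° = 2.0245.
τ = 0.0640 × (560/682)⁴ × 2.0245 = 0.0640 × 0.4546 × 2.0245 = 0.0589.
T = exp(−0.0589) = 0.9428.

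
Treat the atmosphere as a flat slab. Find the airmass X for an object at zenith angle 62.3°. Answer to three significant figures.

2.15

X = sec z = 1/cos 62.3° = 1/0.4648 = 2.1513.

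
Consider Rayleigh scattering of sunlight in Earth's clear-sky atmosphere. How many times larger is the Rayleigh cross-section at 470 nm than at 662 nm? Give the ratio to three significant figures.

Rayleigh scattering ∝ λ⁻⁴, so the ratio of coefficients is the inverse fourth power of the wavelength ratio.
σ(470)/σ(662) = (662/470)⁴ = (1.4085)⁴ = 3.936.

3.94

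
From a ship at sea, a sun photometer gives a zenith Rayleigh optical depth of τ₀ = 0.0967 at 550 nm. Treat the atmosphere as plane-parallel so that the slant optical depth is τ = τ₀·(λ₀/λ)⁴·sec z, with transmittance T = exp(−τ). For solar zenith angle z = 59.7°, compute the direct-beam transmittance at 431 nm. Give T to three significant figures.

0.602

sec 59.7° = 1.9821.
τ = 0.0967 × (550/431)⁴ × 1.9821 = 0.0967 × 2.6518 × 1.9821 = 0.5083.
T = exp(−0.5083) = 0.6015.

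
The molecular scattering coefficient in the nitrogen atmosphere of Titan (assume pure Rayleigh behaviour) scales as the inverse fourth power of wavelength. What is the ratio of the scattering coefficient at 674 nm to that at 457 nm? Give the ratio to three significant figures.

0.211

Rayleigh scattering ∝ λ⁻⁴, so the ratio of coefficients is the inverse fourth power of the wavelength ratio.
σ(674)/σ(457) = (457/674)⁴ = (0.6780)⁴ = 0.2114.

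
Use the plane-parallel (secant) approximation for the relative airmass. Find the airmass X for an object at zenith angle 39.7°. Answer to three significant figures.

X = sec z = 1/cos 39.7° = 1/0.7694 = 1.2997.

1.30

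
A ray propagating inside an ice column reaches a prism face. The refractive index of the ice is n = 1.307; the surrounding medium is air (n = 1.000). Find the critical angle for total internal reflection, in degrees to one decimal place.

sin θ_c = n_air / n = 1.000 / 1.307 = 0.7651.
θ_c = arcsin(0.7651) = 49.92°.

49.9°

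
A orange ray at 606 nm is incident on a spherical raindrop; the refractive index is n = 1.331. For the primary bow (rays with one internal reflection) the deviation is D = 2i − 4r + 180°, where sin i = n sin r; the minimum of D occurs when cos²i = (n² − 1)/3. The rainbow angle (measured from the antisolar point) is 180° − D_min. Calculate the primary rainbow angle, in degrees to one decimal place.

42.4°

cos²i = (1.77156 − 1)/3 = 0.25719; i = arccos(0.50714) = 59.527°.
sin r = sin 59.527°/1.331 = 0.64753; r = 40.356°.
D_min = 2·59.527° − 4·40.356° + 180° = 137.630°.
Rainbow angle = 180° − D_min = 42.370°.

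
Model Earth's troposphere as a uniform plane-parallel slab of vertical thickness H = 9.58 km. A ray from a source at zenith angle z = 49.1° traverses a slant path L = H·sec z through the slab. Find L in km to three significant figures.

14.6 km

sec z = 1/cos 49.1° = 1.5273.
L = 9.58 × 1.5273 = 14.632 km.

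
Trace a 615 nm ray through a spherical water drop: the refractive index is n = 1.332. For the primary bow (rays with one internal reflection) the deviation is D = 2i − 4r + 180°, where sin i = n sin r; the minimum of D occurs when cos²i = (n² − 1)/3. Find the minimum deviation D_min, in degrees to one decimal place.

cos²i = (1.77422 − 1)/3 = 0.25807; i = arccos(0.50801) = 59.469°.
sin r = sin 59.469°/1.332 = 0.64666; r = 40.290°.
D_min = 2·59.469° − 4·40.290° + 180° = 137.776°.

137.8°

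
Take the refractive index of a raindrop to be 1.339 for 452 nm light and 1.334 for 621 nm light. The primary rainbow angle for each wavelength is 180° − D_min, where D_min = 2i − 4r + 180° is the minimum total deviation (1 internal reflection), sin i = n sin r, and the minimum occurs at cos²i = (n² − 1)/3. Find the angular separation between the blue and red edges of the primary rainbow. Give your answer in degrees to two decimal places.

At 452 nm (n = 1.339): cos²i = 0.26431 → i = 59.062°, r = 39.834°, D_min = 138.786°, rainbow angle = 41.214°.
At 621 nm (n = 1.334): cos²i = 0.25985 → i = 59.352°, r = 40.159°, D_min = 138.067°, rainbow angle = 41.933°.
Angular width = |41.214° − 41.933°| = 0.719°.

0.72°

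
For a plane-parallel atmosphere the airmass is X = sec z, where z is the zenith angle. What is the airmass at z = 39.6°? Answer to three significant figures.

X = sec z = 1/cos 39.6° = 1/0.7705 = 1.2978.

1.30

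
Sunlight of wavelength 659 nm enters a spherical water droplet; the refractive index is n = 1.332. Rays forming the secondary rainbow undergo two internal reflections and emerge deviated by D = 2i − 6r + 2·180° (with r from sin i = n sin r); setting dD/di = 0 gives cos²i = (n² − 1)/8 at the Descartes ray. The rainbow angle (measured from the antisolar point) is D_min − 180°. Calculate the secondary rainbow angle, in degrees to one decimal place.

cos²i = (1.77422 − 1)/8 = 0.09678; i = arccos(0.31109) = 71.875°.
sin r = sin 71.875°/1.332 = 0.71350; r = 45.520°.
D_min = 2·71.875° − 6·45.520° + 360° = 230.628°.
Rainbow angle = D_min − 180° = 50.628°.

50.6°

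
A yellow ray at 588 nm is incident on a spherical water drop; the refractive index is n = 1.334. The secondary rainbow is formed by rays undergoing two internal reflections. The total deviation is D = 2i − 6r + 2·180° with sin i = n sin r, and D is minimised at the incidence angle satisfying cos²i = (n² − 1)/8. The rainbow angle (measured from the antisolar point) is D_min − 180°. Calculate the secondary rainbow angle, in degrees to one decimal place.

cos²i = (1.77956 − 1)/8 = 0.09744; i = arccos(0.31216) = 71.810°.
sin r = sin 71.810°/1.334 = 0.71217; r = 45.411°.
D_min = 2·71.810° − 6·45.411° + 360° = 231.153°.
Rainbow angle = D_min − 180° = 51.153°.

51.2°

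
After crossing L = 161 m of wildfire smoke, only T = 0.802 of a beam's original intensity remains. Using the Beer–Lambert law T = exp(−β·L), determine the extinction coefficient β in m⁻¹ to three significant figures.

Beer–Lambert: T = exp(−βL) ⇒ β = −ln(T)/L = −ln(0.802)/161 = 0.2206/161 = 0.00137 m⁻¹.

0.00137 m⁻¹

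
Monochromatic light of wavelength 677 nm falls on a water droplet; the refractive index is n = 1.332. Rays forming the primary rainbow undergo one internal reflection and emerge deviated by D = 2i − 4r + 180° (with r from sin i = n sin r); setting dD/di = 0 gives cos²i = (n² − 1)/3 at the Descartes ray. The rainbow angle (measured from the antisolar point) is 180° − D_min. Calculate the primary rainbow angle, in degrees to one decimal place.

cos²i = (1.77422 − 1)/3 = 0.25807; i = arccos(0.50801) = 59.469°.
sin r = sin 59.469°/1.332 = 0.64666; r = 40.290°.
D_min = 2·59.469° − 4·40.290° + 180° = 137.776°.
Rainbow angle = 180° − D_min = 42.224°.

42.2°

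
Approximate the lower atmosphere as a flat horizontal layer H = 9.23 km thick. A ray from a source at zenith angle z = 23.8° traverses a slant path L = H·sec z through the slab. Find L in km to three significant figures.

10.1 km

sec z = 1/cos 23.8° = 1.0929.
L = 9.23 × 1.0929 = 10.088 km.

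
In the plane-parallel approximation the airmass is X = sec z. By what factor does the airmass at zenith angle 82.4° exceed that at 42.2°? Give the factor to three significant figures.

5.60

X(82.4°)/X(42.2°) = sec 82.4° / sec 42.2° = cos 42.2° / cos 82.4° = 0.7408/0.1323 = 5.6013.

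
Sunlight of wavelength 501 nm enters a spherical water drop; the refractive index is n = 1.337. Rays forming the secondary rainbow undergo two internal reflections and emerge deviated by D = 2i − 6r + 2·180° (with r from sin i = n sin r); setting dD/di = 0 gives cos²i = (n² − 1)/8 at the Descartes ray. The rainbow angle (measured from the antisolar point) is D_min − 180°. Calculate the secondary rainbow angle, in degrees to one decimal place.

51.9°

cos²i = (1.78757 − 1)/8 = 0.09845; i = arccos(0.31376) = 71.714°.
sin r = sin 71.714°/1.337 = 0.71017; r = 45.249°.
D_min = 2·71.714° − 6·45.249° + 360° = 231.934°.
Rainbow angle = D_min − 180° = 51.934°.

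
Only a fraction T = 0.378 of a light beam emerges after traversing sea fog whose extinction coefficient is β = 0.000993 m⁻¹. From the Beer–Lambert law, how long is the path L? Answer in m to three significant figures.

980 m

Beer–Lambert: T = exp(−βL) ⇒ L = −ln(T)/β = −ln(0.378)/0.000993 = 0.9729/0.000993 = 979.7 m.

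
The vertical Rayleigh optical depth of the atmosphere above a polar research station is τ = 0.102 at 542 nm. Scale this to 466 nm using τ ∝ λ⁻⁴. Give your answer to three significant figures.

τ(466 nm) = τ(542 nm) × (542/466)⁴ = 0.102 × (1.1631)⁴ = 0.102 × 1.8300 = 0.1867.

0.187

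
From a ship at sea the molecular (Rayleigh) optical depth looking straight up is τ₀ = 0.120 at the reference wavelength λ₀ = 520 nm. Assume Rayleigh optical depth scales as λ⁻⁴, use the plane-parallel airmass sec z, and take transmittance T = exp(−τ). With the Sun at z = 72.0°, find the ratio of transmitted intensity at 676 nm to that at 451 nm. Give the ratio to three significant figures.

Airmass: sec 72.0° = 3.2361.
τ(676 nm) = 0.120 × (520/676)⁴ × 3.2361 = 0.120 × 0.3501 × 3.2361 = 0.1360.
τ(451 nm) = 0.120 × (520/451)⁴ × 3.2361 = 0.120 × 1.7673 × 3.2361 = 0.6863.
T(676)/T(451) = exp(τ_B − τ_A) = exp(0.5503) = 1.7338.

1.73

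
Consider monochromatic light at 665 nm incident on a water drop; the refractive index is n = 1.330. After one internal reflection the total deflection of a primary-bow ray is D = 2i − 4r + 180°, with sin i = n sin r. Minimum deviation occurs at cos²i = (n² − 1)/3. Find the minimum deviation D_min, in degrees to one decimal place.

cos²i = (1.76890 − 1)/3 = 0.25630; i = arccos(0.50626) = 59.585°.
sin r = sin 59.585°/1.330 = 0.64841; r = 40.422°.
D_min = 2·59.585° − 4·40.422° + 180° = 137.484°.

137.5°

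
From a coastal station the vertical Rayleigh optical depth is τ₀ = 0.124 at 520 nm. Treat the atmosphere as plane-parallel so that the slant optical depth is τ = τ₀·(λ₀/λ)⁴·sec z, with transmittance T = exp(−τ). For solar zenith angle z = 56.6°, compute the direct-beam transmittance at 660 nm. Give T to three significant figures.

0.917

sec 56.6° = 1.8166.
τ = 0.124 × (520/660)⁴ × 1.8166 = 0.124 × 0.3853 × 1.8166 = 0.0868.
T = exp(−0.0868) = 0.9169.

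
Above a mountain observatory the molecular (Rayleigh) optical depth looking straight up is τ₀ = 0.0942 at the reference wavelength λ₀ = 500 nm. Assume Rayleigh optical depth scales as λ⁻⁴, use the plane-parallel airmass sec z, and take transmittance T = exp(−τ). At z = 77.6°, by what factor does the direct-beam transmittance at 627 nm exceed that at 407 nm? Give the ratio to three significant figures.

Airmass: sec 77.6° = 4.6569.
τ(627 nm) = 0.0942 × (500/627)⁴ × 4.6569 = 0.0942 × 0.4044 × 4.6569 = 0.1774.
τ(407 nm) = 0.0942 × (500/407)⁴ × 4.6569 = 0.0942 × 2.2777 × 4.6569 = 0.9992.
T(627)/T(407) = exp(τ_B − τ_A) = exp(0.8218) = 2.2746.

2.27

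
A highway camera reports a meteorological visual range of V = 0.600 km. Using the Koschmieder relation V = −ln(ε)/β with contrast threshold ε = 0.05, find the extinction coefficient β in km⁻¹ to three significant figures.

4.99 km⁻¹

β = −ln(0.05) / V = 2.996 / 0.600 = 4.9929 km⁻¹.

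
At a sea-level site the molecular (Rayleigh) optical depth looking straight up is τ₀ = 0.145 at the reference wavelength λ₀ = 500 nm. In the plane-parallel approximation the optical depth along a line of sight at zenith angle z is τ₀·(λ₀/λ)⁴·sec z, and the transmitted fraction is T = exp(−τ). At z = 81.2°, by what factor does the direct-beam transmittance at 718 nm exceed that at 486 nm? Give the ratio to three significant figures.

2.31

Airmass: sec 81.2° = 6.5366.
τ(718 nm) = 0.145 × (500/718)⁴ × 6.5366 = 0.145 × 0.2352 × 6.5366 = 0.2229.
τ(486 nm) = 0.145 × (500/486)⁴ × 6.5366 = 0.145 × 1.1203 × 6.5366 = 1.0618.
T(718)/T(486) = exp(τ_B − τ_A) = exp(0.8389) = 2.3139.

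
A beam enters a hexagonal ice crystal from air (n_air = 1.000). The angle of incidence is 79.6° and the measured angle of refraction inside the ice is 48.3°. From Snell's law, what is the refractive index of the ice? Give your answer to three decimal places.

1.317

n = sin θ_i / sin θ_r = sin 79.6° / sin 48.3° = 0.9836 / 0.7466 = 1.3173.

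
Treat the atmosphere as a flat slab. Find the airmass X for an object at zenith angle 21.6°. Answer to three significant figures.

1.08

X = sec z = 1/cos 21.6° = 1/0.9298 = 1.0755.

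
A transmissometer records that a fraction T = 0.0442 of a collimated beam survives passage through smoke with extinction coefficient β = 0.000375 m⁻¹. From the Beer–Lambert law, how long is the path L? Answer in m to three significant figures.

8320 m

Beer–Lambert: T = exp(−βL) ⇒ L = −ln(T)/β = −ln(0.0442)/0.000375 = 3.1190/0.000375 = 8317 m.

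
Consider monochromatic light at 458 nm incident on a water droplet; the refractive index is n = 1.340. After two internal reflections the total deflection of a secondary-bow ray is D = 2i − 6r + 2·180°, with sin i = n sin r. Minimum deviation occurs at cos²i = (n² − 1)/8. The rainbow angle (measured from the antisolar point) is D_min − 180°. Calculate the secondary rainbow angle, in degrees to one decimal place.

52.7°

cos²i = (1.79560 − 1)/8 = 0.09945; i = arccos(0.31536) = 71.618°.
sin r = sin 71.618°/1.340 = 0.70819; r = 45.088°.
D_min = 2·71.618° − 6·45.088° + 360° = 232.709°.
Rainbow angle = D_min − 180° = 52.709°.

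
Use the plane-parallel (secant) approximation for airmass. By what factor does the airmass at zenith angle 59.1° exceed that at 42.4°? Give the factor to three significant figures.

X(59.1°)/X(42.4°) = sec 59.1° / sec 42.4° = cos 42.4° / cos 59.1° = 0.7385/0.5135 = 1.4380.

1.44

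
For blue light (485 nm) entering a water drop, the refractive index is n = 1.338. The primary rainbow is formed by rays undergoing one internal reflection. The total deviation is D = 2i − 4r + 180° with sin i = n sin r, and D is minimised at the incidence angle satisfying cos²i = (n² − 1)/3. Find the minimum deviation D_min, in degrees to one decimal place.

cos²i = (1.79024 − 1)/3 = 0.26341; i = arccos(0.51324) = 59.120°.
sin r = sin 59.120°/1.338 = 0.64144; r = 39.899°.
D_min = 2·59.120° − 4·39.899° + 180° = 138.643°.

138.6°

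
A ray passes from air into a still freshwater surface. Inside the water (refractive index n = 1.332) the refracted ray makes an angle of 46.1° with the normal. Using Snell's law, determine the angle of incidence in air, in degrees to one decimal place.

73.7°

Snell: sin θ_i = n · sin θ_r = 1.332 × sin 46.1° = 1.332 × 0.7206 = 0.9598.
θ_i = arcsin(0.9598) = 73.69°.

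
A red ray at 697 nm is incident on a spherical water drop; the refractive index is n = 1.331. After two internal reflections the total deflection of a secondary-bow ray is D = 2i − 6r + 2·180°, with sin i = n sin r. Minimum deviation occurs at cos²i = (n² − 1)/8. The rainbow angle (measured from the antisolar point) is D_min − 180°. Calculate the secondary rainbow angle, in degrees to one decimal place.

cos²i = (1.77156 − 1)/8 = 0.09645; i = arccos(0.31056) = 71.907°.
sin r = sin 71.907°/1.331 = 0.71417; r = 45.575°.
D_min = 2·71.907° − 6·45.575° + 360° = 230.365°.
Rainbow angle = D_min − 180° = 50.365°.

50.4°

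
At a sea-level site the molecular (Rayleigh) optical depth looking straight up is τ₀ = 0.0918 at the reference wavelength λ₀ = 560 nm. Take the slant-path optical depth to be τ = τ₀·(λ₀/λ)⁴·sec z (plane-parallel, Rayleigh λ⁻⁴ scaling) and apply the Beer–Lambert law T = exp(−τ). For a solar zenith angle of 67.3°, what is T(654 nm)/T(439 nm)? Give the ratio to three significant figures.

1.65

Airmass: sec 67.3° = 2.5913.
τ(654 nm) = 0.0918 × (560/654)⁴ × 2.5913 = 0.0918 × 0.5376 × 2.5913 = 0.1279.
τ(439 nm) = 0.0918 × (560/439)⁴ × 2.5913 = 0.0918 × 2.6479 × 2.5913 = 0.6299.
T(654)/T(439) = exp(τ_B − τ_A) = exp(0.5020) = 1.6520.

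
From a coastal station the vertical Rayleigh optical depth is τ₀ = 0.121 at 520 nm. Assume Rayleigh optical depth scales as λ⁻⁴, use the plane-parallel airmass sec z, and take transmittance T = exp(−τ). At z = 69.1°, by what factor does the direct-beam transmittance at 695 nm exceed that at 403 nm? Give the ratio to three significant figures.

2.30

Airmass: sec 69.1° = 2.8032.
τ(695 nm) = 0.121 × (520/695)⁴ × 2.8032 = 0.121 × 0.3134 × 2.8032 = 0.1063.
τ(403 nm) = 0.121 × (520/403)⁴ × 2.8032 = 0.121 × 2.7720 × 2.8032 = 0.9402.
T(695)/T(403) = exp(τ_B − τ_A) = exp(0.8339) = 2.3023.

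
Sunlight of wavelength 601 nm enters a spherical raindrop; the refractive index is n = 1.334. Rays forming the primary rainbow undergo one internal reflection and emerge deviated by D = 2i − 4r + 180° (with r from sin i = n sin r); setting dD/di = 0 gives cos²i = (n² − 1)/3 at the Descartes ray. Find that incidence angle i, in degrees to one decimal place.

cos²i = (1.334² − 1)/3 = (1.77956 − 1)/3 = 0.25985.
cos i = 0.50976, so i = 59.352°.

59.4°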